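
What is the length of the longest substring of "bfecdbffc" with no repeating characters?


Input: "bfecdbffc"
Sliding window (track last position of each char):
  Position 0 ('b'): window [0,0] length 1 -- new best
  Position 1 ('f'): window [0,1] length 2 -- new best
  Position 2 ('e'): window [0,2] length 3 -- new best
  Position 3 ('c'): window [0,3] length 4 -- new best
  Position 4 ('d'): window [0,4] length 5 -- new best
  Position 5 ('b'): repeat (last at 0), move window start to 1
  Position 5 ('b'): window [1,5] length 5
  Position 6 ('f'): repeat (last at 1), move window start to 2
  Position 6 ('f'): window [2,6] length 5
  Position 7 ('f'): repeat (last at 6), move window start to 7
  Position 7 ('f'): window [7,7] length 1
  Position 8 ('c'): window [7,8] length 2
Longest substring with no repeats: "bfecd" with length 5

5


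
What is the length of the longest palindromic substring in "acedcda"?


Input: "acedcda"
Checking substrings for palindromes:
  [3:6] "dcd" (len 3) => palindrome
Longest palindromic substring: "dcd" with length 3

3


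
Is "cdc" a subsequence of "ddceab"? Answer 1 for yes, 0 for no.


Check if "cdc" is a subsequence of "ddceab"
Greedy scan:
  Position 0 ('d'): no match needed
  Position 1 ('d'): no match needed
  Position 2 ('c'): matches sub[0] = 'c'
  Position 3 ('e'): no match needed
  Position 4 ('a'): no match needed
  Position 5 ('b'): no match needed
Only matched 1/3 characters => not a subsequence

0


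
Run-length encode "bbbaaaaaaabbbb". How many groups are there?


Input: bbbaaaaaaabbbb
Scanning for consecutive runs:
  Group 1: 'b' x 3 (positions 0-2)
  Group 2: 'a' x 7 (positions 3-9)
  Group 3: 'b' x 4 (positions 10-13)
Total groups: 3

3


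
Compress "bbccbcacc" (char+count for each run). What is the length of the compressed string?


Input: bbccbcacc
Runs:
  'b' x 2 => "b2"
  'c' x 2 => "c2"
  'b' x 1 => "b1"
  'c' x 1 => "c1"
  'a' x 1 => "a1"
  'c' x 2 => "c2"
Compressed: "b2c2b1c1a1c2"
Compressed length: 12

12


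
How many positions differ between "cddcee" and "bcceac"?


Comparing "cddcee" and "bcceac" position by position:
  Position 0: 'c' vs 'b' => DIFFER
  Position 1: 'd' vs 'c' => DIFFER
  Position 2: 'd' vs 'c' => DIFFER
  Position 3: 'c' vs 'e' => DIFFER
  Position 4: 'e' vs 'a' => DIFFER
  Position 5: 'e' vs 'c' => DIFFER
Positions that differ: 6

6


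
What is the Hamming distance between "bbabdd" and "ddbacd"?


Comparing "bbabdd" and "ddbacd" position by position:
  Position 0: 'b' vs 'd' => differ
  Position 1: 'b' vs 'd' => differ
  Position 2: 'a' vs 'b' => differ
  Position 3: 'b' vs 'a' => differ
  Position 4: 'd' vs 'c' => differ
  Position 5: 'd' vs 'd' => same
Total differences (Hamming distance): 5

5


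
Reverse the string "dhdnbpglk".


Input: dhdnbpglk
Reading characters right to left:
  Position 8: 'k'
  Position 7: 'l'
  Position 6: 'g'
  Position 5: 'p'
  Position 4: 'b'
  Position 3: 'n'
  Position 2: 'd'
  Position 1: 'h'
  Position 0: 'd'
Reversed: klgpbndhd

klgpbndhd


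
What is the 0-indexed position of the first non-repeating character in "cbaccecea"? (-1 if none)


Input: cbaccecea
Character frequencies:
  'a': 2
  'b': 1
  'c': 4
  'e': 2
Scanning left to right for freq == 1:
  Position 0 ('c'): freq=4, skip
  Position 1 ('b'): unique! => answer = 1

1


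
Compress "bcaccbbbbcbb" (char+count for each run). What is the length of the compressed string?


Input: bcaccbbbbcbb
Runs:
  'b' x 1 => "b1"
  'c' x 1 => "c1"
  'a' x 1 => "a1"
  'c' x 2 => "c2"
  'b' x 4 => "b4"
  'c' x 1 => "c1"
  'b' x 2 => "b2"
Compressed: "b1c1a1c2b4c1b2"
Compressed length: 14

14


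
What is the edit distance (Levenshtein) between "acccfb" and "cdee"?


Computing edit distance: "acccfb" -> "cdee"
DP table:
           c    d    e    e
      0    1    2    3    4
  a   1    1    2    3    4
  c   2    1    2    3    4
  c   3    2    2    3    4
  c   4    3    3    3    4
  f   5    4    4    4    4
  b   6    5    5    5    5
Edit distance = dp[6][4] = 5

5


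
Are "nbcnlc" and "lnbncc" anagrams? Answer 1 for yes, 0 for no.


Strings: "nbcnlc", "lnbncc"
Sorted first:  bcclnn
Sorted second: bcclnn
Sorted forms match => anagrams

1


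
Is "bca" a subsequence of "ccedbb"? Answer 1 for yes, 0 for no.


Check if "bca" is a subsequence of "ccedbb"
Greedy scan:
  Position 0 ('c'): no match needed
  Position 1 ('c'): no match needed
  Position 2 ('e'): no match needed
  Position 3 ('d'): no match needed
  Position 4 ('b'): matches sub[0] = 'b'
  Position 5 ('b'): no match needed
Only matched 1/3 characters => not a subsequence

0


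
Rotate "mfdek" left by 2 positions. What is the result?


Input: "mfdek", rotate left by 2
First 2 characters: "mf"
Remaining characters: "dek"
Concatenate remaining + first: "dek" + "mf" = "dekmf"

dekmf


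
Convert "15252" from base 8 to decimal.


Input: "15252" in base 8
Positional expansion:
  Digit '1' (value 1) x 8^4 = 4096
  Digit '5' (value 5) x 8^3 = 2560
  Digit '2' (value 2) x 8^2 = 128
  Digit '5' (value 5) x 8^1 = 40
  Digit '2' (value 2) x 8^0 = 2
Sum = 6826

6826


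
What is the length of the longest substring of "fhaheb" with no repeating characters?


Input: "fhaheb"
Sliding window (track last position of each char):
  Position 0 ('f'): window [0,0] length 1 -- new best
  Position 1 ('h'): window [0,1] length 2 -- new best
  Position 2 ('a'): window [0,2] length 3 -- new best
  Position 3 ('h'): repeat (last at 1), move window start to 2
  Position 3 ('h'): window [2,3] length 2
  Position 4 ('e'): window [2,4] length 3
  Position 5 ('b'): window [2,5] length 4 -- new best
Longest substring with no repeats: "aheb" with length 4

4


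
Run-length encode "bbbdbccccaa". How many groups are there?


Input: bbbdbccccaa
Scanning for consecutive runs:
  Group 1: 'b' x 3 (positions 0-2)
  Group 2: 'd' x 1 (positions 3-3)
  Group 3: 'b' x 1 (positions 4-4)
  Group 4: 'c' x 4 (positions 5-8)
  Group 5: 'a' x 2 (positions 9-10)
Total groups: 5

5


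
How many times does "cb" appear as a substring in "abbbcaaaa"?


Searching for "cb" in "abbbcaaaa"
Scanning each position:
  Position 0: "ab" => no
  Position 1: "bb" => no
  Position 2: "bb" => no
  Position 3: "bc" => no
  Position 4: "ca" => no
  Position 5: "aa" => no
  Position 6: "aa" => no
  Position 7: "aa" => no
Total occurrences: 0

0


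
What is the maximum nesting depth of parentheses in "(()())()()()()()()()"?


Input: "(()())()()()()()()()"
Tracking depth:
  Position 0 '(': depth becomes 1
  Position 1 '(': depth becomes 2
  Position 2 ')': depth becomes 1
  Position 3 '(': depth becomes 2
  Position 4 ')': depth becomes 1
  Position 5 ')': depth becomes 0
  Position 6 '(': depth becomes 1
  Position 7 ')': depth becomes 0
  Position 8 '(': depth becomes 1
  Position 9 ')': depth becomes 0
  Position 10 '(': depth becomes 1
  Position 11 ')': depth becomes 0
  Position 12 '(': depth becomes 1
  Position 13 ')': depth becomes 0
  Position 14 '(': depth becomes 1
  Position 15 ')': depth becomes 0
  Position 16 '(': depth becomes 1
  Position 17 ')': depth becomes 0
  Position 18 '(': depth becomes 1
  Position 19 ')': depth becomes 0
Maximum depth reached: 2

2


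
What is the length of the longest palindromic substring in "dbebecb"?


Input: "dbebecb"
Checking substrings for palindromes:
  [1:4] "beb" (len 3) => palindrome
  [2:5] "ebe" (len 3) => palindrome
Longest palindromic substring: "beb" with length 3

3


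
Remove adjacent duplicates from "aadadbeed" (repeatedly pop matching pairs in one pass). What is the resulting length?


Input: aadadbeed
Stack-based adjacent duplicate removal:
  Read 'a': push. Stack: a
  Read 'a': matches stack top 'a' => pop. Stack: (empty)
  Read 'd': push. Stack: d
  Read 'a': push. Stack: da
  Read 'd': push. Stack: dad
  Read 'b': push. Stack: dadb
  Read 'e': push. Stack: dadbe
  Read 'e': matches stack top 'e' => pop. Stack: dadb
  Read 'd': push. Stack: dadbd
Final stack: "dadbd" (length 5)

5


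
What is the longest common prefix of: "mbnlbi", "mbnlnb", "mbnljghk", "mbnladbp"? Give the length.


Words: mbnlbi, mbnlnb, mbnljghk, mbnladbp
  Position 0: all 'm' => match
  Position 1: all 'b' => match
  Position 2: all 'n' => match
  Position 3: all 'l' => match
  Position 4: ('b', 'n', 'j', 'a') => mismatch, stop
LCP = "mbnl" (length 4)

4


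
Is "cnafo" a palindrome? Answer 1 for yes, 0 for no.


Input: cnafo
Reversed: ofanc
  Compare pos 0 ('c') with pos 4 ('o'): MISMATCH
  Compare pos 1 ('n') with pos 3 ('f'): MISMATCH
Result: not a palindrome

0


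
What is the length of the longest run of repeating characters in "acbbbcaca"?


Input: "acbbbcaca"
Scanning for longest run:
  Position 1 ('c'): new char, reset run to 1
  Position 2 ('b'): new char, reset run to 1
  Position 3 ('b'): continues run of 'b', length=2
  Position 4 ('b'): continues run of 'b', length=3
  Position 5 ('c'): new char, reset run to 1
  Position 6 ('a'): new char, reset run to 1
  Position 7 ('c'): new char, reset run to 1
  Position 8 ('a'): new char, reset run to 1
Longest run: 'b' with length 3

3


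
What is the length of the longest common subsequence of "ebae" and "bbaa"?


LCS of "ebae" and "bbaa"
DP table:
           b    b    a    a
      0    0    0    0    0
  e   0    0    0    0    0
  b   0    1    1    1    1
  a   0    1    1    2    2
  e   0    1    1    2    2
LCS length = dp[4][4] = 2

2


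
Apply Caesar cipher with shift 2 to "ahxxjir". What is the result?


Caesar cipher: shift "ahxxjir" by 2
  'a' (pos 0) + 2 = pos 2 = 'c'
  'h' (pos 7) + 2 = pos 9 = 'j'
  'x' (pos 23) + 2 = pos 25 = 'z'
  'x' (pos 23) + 2 = pos 25 = 'z'
  'j' (pos 9) + 2 = pos 11 = 'l'
  'i' (pos 8) + 2 = pos 10 = 'k'
  'r' (pos 17) + 2 = pos 19 = 't'
Result: cjzzlkt

cjzzlkt


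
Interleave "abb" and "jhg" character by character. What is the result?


Interleaving "abb" and "jhg":
  Position 0: 'a' from first, 'j' from second => "aj"
  Position 1: 'b' from first, 'h' from second => "bh"
  Position 2: 'b' from first, 'g' from second => "bg"
Result: ajbhbg

ajbhbg


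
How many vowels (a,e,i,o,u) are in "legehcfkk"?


Input: legehcfkk
Checking each character:
  'l' at position 0: consonant
  'e' at position 1: vowel (running total: 1)
  'g' at position 2: consonant
  'e' at position 3: vowel (running total: 2)
  'h' at position 4: consonant
  'c' at position 5: consonant
  'f' at position 6: consonant
  'k' at position 7: consonant
  'k' at position 8: consonant
Total vowels: 2

2


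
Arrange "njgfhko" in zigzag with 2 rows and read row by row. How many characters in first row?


Zigzag "njgfhko" into 2 rows:
Placing characters:
  'n' => row 0
  'j' => row 1
  'g' => row 0
  'f' => row 1
  'h' => row 0
  'k' => row 1
  'o' => row 0
Rows:
  Row 0: "ngho"
  Row 1: "jfk"
First row length: 4

4


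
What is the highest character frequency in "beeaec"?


Input: beeaec
Character counts:
  'a': 1
  'b': 1
  'c': 1
  'e': 3
Maximum frequency: 3

3


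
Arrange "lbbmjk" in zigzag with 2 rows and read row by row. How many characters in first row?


Zigzag "lbbmjk" into 2 rows:
Placing characters:
  'l' => row 0
  'b' => row 1
  'b' => row 0
  'm' => row 1
  'j' => row 0
  'k' => row 1
Rows:
  Row 0: "lbj"
  Row 1: "bmk"
First row length: 3

3


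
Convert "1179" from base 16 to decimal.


Input: "1179" in base 16
Positional expansion:
  Digit '1' (value 1) x 16^3 = 4096
  Digit '1' (value 1) x 16^2 = 256
  Digit '7' (value 7) x 16^1 = 112
  Digit '9' (value 9) x 16^0 = 9
Sum = 4473

4473


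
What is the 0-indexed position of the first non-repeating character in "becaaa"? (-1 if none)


Input: becaaa
Character frequencies:
  'a': 3
  'b': 1
  'c': 1
  'e': 1
Scanning left to right for freq == 1:
  Position 0 ('b'): unique! => answer = 0

0


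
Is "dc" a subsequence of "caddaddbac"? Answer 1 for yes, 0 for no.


Check if "dc" is a subsequence of "caddaddbac"
Greedy scan:
  Position 0 ('c'): no match needed
  Position 1 ('a'): no match needed
  Position 2 ('d'): matches sub[0] = 'd'
  Position 3 ('d'): no match needed
  Position 4 ('a'): no match needed
  Position 5 ('d'): no match needed
  Position 6 ('d'): no match needed
  Position 7 ('b'): no match needed
  Position 8 ('a'): no match needed
  Position 9 ('c'): matches sub[1] = 'c'
All 2 characters matched => is a subsequence

1


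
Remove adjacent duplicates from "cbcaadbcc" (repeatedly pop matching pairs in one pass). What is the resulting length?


Input: cbcaadbcc
Stack-based adjacent duplicate removal:
  Read 'c': push. Stack: c
  Read 'b': push. Stack: cb
  Read 'c': push. Stack: cbc
  Read 'a': push. Stack: cbca
  Read 'a': matches stack top 'a' => pop. Stack: cbc
  Read 'd': push. Stack: cbcd
  Read 'b': push. Stack: cbcdb
  Read 'c': push. Stack: cbcdbc
  Read 'c': matches stack top 'c' => pop. Stack: cbcdb
Final stack: "cbcdb" (length 5)

5


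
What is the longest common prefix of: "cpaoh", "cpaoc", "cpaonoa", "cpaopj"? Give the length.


Words: cpaoh, cpaoc, cpaonoa, cpaopj
  Position 0: all 'c' => match
  Position 1: all 'p' => match
  Position 2: all 'a' => match
  Position 3: all 'o' => match
  Position 4: ('h', 'c', 'n', 'p') => mismatch, stop
LCP = "cpao" (length 4)

4


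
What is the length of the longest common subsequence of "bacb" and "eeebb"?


LCS of "bacb" and "eeebb"
DP table:
           e    e    e    b    b
      0    0    0    0    0    0
  b   0    0    0    0    1    1
  a   0    0    0    0    1    1
  c   0    0    0    0    1    1
  b   0    0    0    0    1    2
LCS length = dp[4][5] = 2

2


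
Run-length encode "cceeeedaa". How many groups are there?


Input: cceeeedaa
Scanning for consecutive runs:
  Group 1: 'c' x 2 (positions 0-1)
  Group 2: 'e' x 4 (positions 2-5)
  Group 3: 'd' x 1 (positions 6-6)
  Group 4: 'a' x 2 (positions 7-8)
Total groups: 4

4


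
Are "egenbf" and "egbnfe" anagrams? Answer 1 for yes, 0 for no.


Strings: "egenbf", "egbnfe"
Sorted first:  beefgn
Sorted second: beefgn
Sorted forms match => anagrams

1


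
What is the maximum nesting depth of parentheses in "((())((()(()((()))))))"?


Input: "((())((()(()((()))))))"
Tracking depth:
  Position 0 '(': depth becomes 1
  Position 1 '(': depth becomes 2
  Position 2 '(': depth becomes 3
  Position 3 ')': depth becomes 2
  Position 4 ')': depth becomes 1
  Position 5 '(': depth becomes 2
  Position 6 '(': depth becomes 3
  Position 7 '(': depth becomes 4
  Position 8 ')': depth becomes 3
  Position 9 '(': depth becomes 4
  Position 10 '(': depth becomes 5
  Position 11 ')': depth becomes 4
  Position 12 '(': depth becomes 5
  Position 13 '(': depth becomes 6
  Position 14 '(': depth becomes 7
  Position 15 ')': depth becomes 6
  Position 16 ')': depth becomes 5
  Position 17 ')': depth becomes 4
  Position 18 ')': depth becomes 3
  Position 19 ')': depth becomes 2
  Position 20 ')': depth becomes 1
  Position 21 ')': depth becomes 0
Maximum depth reached: 7

7


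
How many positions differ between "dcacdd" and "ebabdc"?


Comparing "dcacdd" and "ebabdc" position by position:
  Position 0: 'd' vs 'e' => DIFFER
  Position 1: 'c' vs 'b' => DIFFER
  Position 2: 'a' vs 'a' => same
  Position 3: 'c' vs 'b' => DIFFER
  Position 4: 'd' vs 'd' => same
  Position 5: 'd' vs 'c' => DIFFER
Positions that differ: 4

4


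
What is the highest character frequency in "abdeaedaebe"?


Input: abdeaedaebe
Character counts:
  'a': 3
  'b': 2
  'd': 2
  'e': 4
Maximum frequency: 4

4


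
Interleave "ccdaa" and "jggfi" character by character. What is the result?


Interleaving "ccdaa" and "jggfi":
  Position 0: 'c' from first, 'j' from second => "cj"
  Position 1: 'c' from first, 'g' from second => "cg"
  Position 2: 'd' from first, 'g' from second => "dg"
  Position 3: 'a' from first, 'f' from second => "af"
  Position 4: 'a' from first, 'i' from second => "ai"
Result: cjcgdgafai

cjcgdgafai


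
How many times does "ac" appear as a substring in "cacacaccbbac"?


Searching for "ac" in "cacacaccbbac"
Scanning each position:
  Position 0: "ca" => no
  Position 1: "ac" => MATCH
  Position 2: "ca" => no
  Position 3: "ac" => MATCH
  Position 4: "ca" => no
  Position 5: "ac" => MATCH
  Position 6: "cc" => no
  Position 7: "cb" => no
  Position 8: "bb" => no
  Position 9: "ba" => no
  Position 10: "ac" => MATCH
Total occurrences: 4

4


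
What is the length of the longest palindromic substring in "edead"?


Input: "edead"
Checking substrings for palindromes:
  [0:3] "ede" (len 3) => palindrome
Longest palindromic substring: "ede" with length 3

3


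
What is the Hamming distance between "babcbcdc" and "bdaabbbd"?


Comparing "babcbcdc" and "bdaabbbd" position by position:
  Position 0: 'b' vs 'b' => same
  Position 1: 'a' vs 'd' => differ
  Position 2: 'b' vs 'a' => differ
  Position 3: 'c' vs 'a' => differ
  Position 4: 'b' vs 'b' => same
  Position 5: 'c' vs 'b' => differ
  Position 6: 'd' vs 'b' => differ
  Position 7: 'c' vs 'd' => differ
Total differences (Hamming distance): 6

6


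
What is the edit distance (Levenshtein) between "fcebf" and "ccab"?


Computing edit distance: "fcebf" -> "ccab"
DP table:
           c    c    a    b
      0    1    2    3    4
  f   1    1    2    3    4
  c   2    1    1    2    3
  e   3    2    2    2    3
  b   4    3    3    3    2
  f   5    4    4    4    3
Edit distance = dp[5][4] = 3

3


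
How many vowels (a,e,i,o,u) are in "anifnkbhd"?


Input: anifnkbhd
Checking each character:
  'a' at position 0: vowel (running total: 1)
  'n' at position 1: consonant
  'i' at position 2: vowel (running total: 2)
  'f' at position 3: consonant
  'n' at position 4: consonant
  'k' at position 5: consonant
  'b' at position 6: consonant
  'h' at position 7: consonant
  'd' at position 8: consonant
Total vowels: 2

2


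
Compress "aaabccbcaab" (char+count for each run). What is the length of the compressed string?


Input: aaabccbcaab
Runs:
  'a' x 3 => "a3"
  'b' x 1 => "b1"
  'c' x 2 => "c2"
  'b' x 1 => "b1"
  'c' x 1 => "c1"
  'a' x 2 => "a2"
  'b' x 1 => "b1"
Compressed: "a3b1c2b1c1a2b1"
Compressed length: 14

14


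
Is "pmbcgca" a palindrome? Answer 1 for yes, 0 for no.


Input: pmbcgca
Reversed: acgcbmp
  Compare pos 0 ('p') with pos 6 ('a'): MISMATCH
  Compare pos 1 ('m') with pos 5 ('c'): MISMATCH
  Compare pos 2 ('b') with pos 4 ('g'): MISMATCH
Result: not a palindrome

0


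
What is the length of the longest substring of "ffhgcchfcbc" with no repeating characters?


Input: "ffhgcchfcbc"
Sliding window (track last position of each char):
  Position 0 ('f'): window [0,0] length 1 -- new best
  Position 1 ('f'): repeat (last at 0), move window start to 1
  Position 1 ('f'): window [1,1] length 1
  Position 2 ('h'): window [1,2] length 2 -- new best
  Position 3 ('g'): window [1,3] length 3 -- new best
  Position 4 ('c'): window [1,4] length 4 -- new best
  Position 5 ('c'): repeat (last at 4), move window start to 5
  Position 5 ('c'): window [5,5] length 1
  Position 6 ('h'): window [5,6] length 2
  Position 7 ('f'): window [5,7] length 3
  Position 8 ('c'): repeat (last at 5), move window start to 6
  Position 8 ('c'): window [6,8] length 3
  Position 9 ('b'): window [6,9] length 4
  Position 10 ('c'): repeat (last at 8), move window start to 9
  Position 10 ('c'): window [9,10] length 2
Longest substring with no repeats: "fhgc" with length 4

4


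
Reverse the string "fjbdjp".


Input: fjbdjp
Reading characters right to left:
  Position 5: 'p'
  Position 4: 'j'
  Position 3: 'd'
  Position 2: 'b'
  Position 1: 'j'
  Position 0: 'f'
Reversed: pjdbjf

pjdbjf


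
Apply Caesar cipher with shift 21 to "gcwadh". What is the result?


Caesar cipher: shift "gcwadh" by 21
  'g' (pos 6) + 21 = pos 1 = 'b'
  'c' (pos 2) + 21 = pos 23 = 'x'
  'w' (pos 22) + 21 = pos 17 = 'r'
  'a' (pos 0) + 21 = pos 21 = 'v'
  'd' (pos 3) + 21 = pos 24 = 'y'
  'h' (pos 7) + 21 = pos 2 = 'c'
Result: bxrvyc

bxrvyc


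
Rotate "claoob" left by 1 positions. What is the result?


Input: "claoob", rotate left by 1
First 1 characters: "c"
Remaining characters: "laoob"
Concatenate remaining + first: "laoob" + "c" = "laoobc"

laoobc


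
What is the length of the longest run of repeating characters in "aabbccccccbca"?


Input: "aabbccccccbca"
Scanning for longest run:
  Position 1 ('a'): continues run of 'a', length=2
  Position 2 ('b'): new char, reset run to 1
  Position 3 ('b'): continues run of 'b', length=2
  Position 4 ('c'): new char, reset run to 1
  Position 5 ('c'): continues run of 'c', length=2
  Position 6 ('c'): continues run of 'c', length=3
  Position 7 ('c'): continues run of 'c', length=4
  Position 8 ('c'): continues run of 'c', length=5
  Position 9 ('c'): continues run of 'c', length=6
  Position 10 ('b'): new char, reset run to 1
  Position 11 ('c'): new char, reset run to 1
  Position 12 ('a'): new char, reset run to 1
Longest run: 'c' with length 6

6


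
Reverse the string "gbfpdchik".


Input: gbfpdchik
Reading characters right to left:
  Position 8: 'k'
  Position 7: 'i'
  Position 6: 'h'
  Position 5: 'c'
  Position 4: 'd'
  Position 3: 'p'
  Position 2: 'f'
  Position 1: 'b'
  Position 0: 'g'
Reversed: kihcdpfbg

kihcdpfbg


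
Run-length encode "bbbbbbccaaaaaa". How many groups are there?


Input: bbbbbbccaaaaaa
Scanning for consecutive runs:
  Group 1: 'b' x 6 (positions 0-5)
  Group 2: 'c' x 2 (positions 6-7)
  Group 3: 'a' x 6 (positions 8-13)
Total groups: 3

3


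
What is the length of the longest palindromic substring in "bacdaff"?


Input: "bacdaff"
Checking substrings for palindromes:
  [5:7] "ff" (len 2) => palindrome
Longest palindromic substring: "ff" with length 2

2


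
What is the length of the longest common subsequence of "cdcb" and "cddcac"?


LCS of "cdcb" and "cddcac"
DP table:
           c    d    d    c    a    c
      0    0    0    0    0    0    0
  c   0    1    1    1    1    1    1
  d   0    1    2    2    2    2    2
  c   0    1    2    2    3    3    3
  b   0    1    2    2    3    3    3
LCS length = dp[4][6] = 3

3


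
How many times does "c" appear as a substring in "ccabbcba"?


Searching for "c" in "ccabbcba"
Scanning each position:
  Position 0: "c" => MATCH
  Position 1: "c" => MATCH
  Position 2: "a" => no
  Position 3: "b" => no
  Position 4: "b" => no
  Position 5: "c" => MATCH
  Position 6: "b" => no
  Position 7: "a" => no
Total occurrences: 3

3


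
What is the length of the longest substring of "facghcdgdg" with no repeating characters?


Input: "facghcdgdg"
Sliding window (track last position of each char):
  Position 0 ('f'): window [0,0] length 1 -- new best
  Position 1 ('a'): window [0,1] length 2 -- new best
  Position 2 ('c'): window [0,2] length 3 -- new best
  Position 3 ('g'): window [0,3] length 4 -- new best
  Position 4 ('h'): window [0,4] length 5 -- new best
  Position 5 ('c'): repeat (last at 2), move window start to 3
  Position 5 ('c'): window [3,5] length 3
  Position 6 ('d'): window [3,6] length 4
  Position 7 ('g'): repeat (last at 3), move window start to 4
  Position 7 ('g'): window [4,7] length 4
  Position 8 ('d'): repeat (last at 6), move window start to 7
  Position 8 ('d'): window [7,8] length 2
  Position 9 ('g'): repeat (last at 7), move window start to 8
  Position 9 ('g'): window [8,9] length 2
Longest substring with no repeats: "facgh" with length 5

5


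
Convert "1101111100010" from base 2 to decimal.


Input: "1101111100010" in base 2
Positional expansion:
  Digit '1' (value 1) x 2^12 = 4096
  Digit '1' (value 1) x 2^11 = 2048
  Digit '0' (value 0) x 2^10 = 0
  Digit '1' (value 1) x 2^9 = 512
  Digit '1' (value 1) x 2^8 = 256
  Digit '1' (value 1) x 2^7 = 128
  Digit '1' (value 1) x 2^6 = 64
  Digit '1' (value 1) x 2^5 = 32
  Digit '0' (value 0) x 2^4 = 0
  Digit '0' (value 0) x 2^3 = 0
  Digit '0' (value 0) x 2^2 = 0
  Digit '1' (value 1) x 2^1 = 2
  Digit '0' (value 0) x 2^0 = 0
Sum = 7138

7138


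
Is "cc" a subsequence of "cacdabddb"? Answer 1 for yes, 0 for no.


Check if "cc" is a subsequence of "cacdabddb"
Greedy scan:
  Position 0 ('c'): matches sub[0] = 'c'
  Position 1 ('a'): no match needed
  Position 2 ('c'): matches sub[1] = 'c'
  Position 3 ('d'): no match needed
  Position 4 ('a'): no match needed
  Position 5 ('b'): no match needed
  Position 6 ('d'): no match needed
  Position 7 ('d'): no match needed
  Position 8 ('b'): no match needed
All 2 characters matched => is a subsequence

1


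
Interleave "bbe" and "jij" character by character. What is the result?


Interleaving "bbe" and "jij":
  Position 0: 'b' from first, 'j' from second => "bj"
  Position 1: 'b' from first, 'i' from second => "bi"
  Position 2: 'e' from first, 'j' from second => "ej"
Result: bjbiej

bjbiej


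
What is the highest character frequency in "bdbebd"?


Input: bdbebd
Character counts:
  'b': 3
  'd': 2
  'e': 1
Maximum frequency: 3

3


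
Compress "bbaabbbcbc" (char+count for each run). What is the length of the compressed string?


Input: bbaabbbcbc
Runs:
  'b' x 2 => "b2"
  'a' x 2 => "a2"
  'b' x 3 => "b3"
  'c' x 1 => "c1"
  'b' x 1 => "b1"
  'c' x 1 => "c1"
Compressed: "b2a2b3c1b1c1"
Compressed length: 12

12


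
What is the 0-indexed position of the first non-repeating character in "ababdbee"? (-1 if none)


Input: ababdbee
Character frequencies:
  'a': 2
  'b': 3
  'd': 1
  'e': 2
Scanning left to right for freq == 1:
  Position 0 ('a'): freq=2, skip
  Position 1 ('b'): freq=3, skip
  Position 2 ('a'): freq=2, skip
  Position 3 ('b'): freq=3, skip
  Position 4 ('d'): unique! => answer = 4

4


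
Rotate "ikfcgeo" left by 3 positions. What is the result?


Input: "ikfcgeo", rotate left by 3
First 3 characters: "ikf"
Remaining characters: "cgeo"
Concatenate remaining + first: "cgeo" + "ikf" = "cgeoikf"

cgeoikf


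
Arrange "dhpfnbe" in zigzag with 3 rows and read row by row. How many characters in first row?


Zigzag "dhpfnbe" into 3 rows:
Placing characters:
  'd' => row 0
  'h' => row 1
  'p' => row 2
  'f' => row 1
  'n' => row 0
  'b' => row 1
  'e' => row 2
Rows:
  Row 0: "dn"
  Row 1: "hfb"
  Row 2: "pe"
First row length: 2

2


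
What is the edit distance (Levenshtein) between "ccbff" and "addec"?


Computing edit distance: "ccbff" -> "addec"
DP table:
           a    d    d    e    c
      0    1    2    3    4    5
  c   1    1    2    3    4    4
  c   2    2    2    3    4    4
  b   3    3    3    3    4    5
  f   4    4    4    4    4    5
  f   5    5    5    5    5    5
Edit distance = dp[5][5] = 5

5


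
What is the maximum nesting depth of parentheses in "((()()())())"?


Input: "((()()())())"
Tracking depth:
  Position 0 '(': depth becomes 1
  Position 1 '(': depth becomes 2
  Position 2 '(': depth becomes 3
  Position 3 ')': depth becomes 2
  Position 4 '(': depth becomes 3
  Position 5 ')': depth becomes 2
  Position 6 '(': depth becomes 3
  Position 7 ')': depth becomes 2
  Position 8 ')': depth becomes 1
  Position 9 '(': depth becomes 2
  Position 10 ')': depth becomes 1
  Position 11 ')': depth becomes 0
Maximum depth reached: 3

3


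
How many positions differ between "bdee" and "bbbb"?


Comparing "bdee" and "bbbb" position by position:
  Position 0: 'b' vs 'b' => same
  Position 1: 'd' vs 'b' => DIFFER
  Position 2: 'e' vs 'b' => DIFFER
  Position 3: 'e' vs 'b' => DIFFER
Positions that differ: 3

3


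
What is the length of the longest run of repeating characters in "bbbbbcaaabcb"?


Input: "bbbbbcaaabcb"
Scanning for longest run:
  Position 1 ('b'): continues run of 'b', length=2
  Position 2 ('b'): continues run of 'b', length=3
  Position 3 ('b'): continues run of 'b', length=4
  Position 4 ('b'): continues run of 'b', length=5
  Position 5 ('c'): new char, reset run to 1
  Position 6 ('a'): new char, reset run to 1
  Position 7 ('a'): continues run of 'a', length=2
  Position 8 ('a'): continues run of 'a', length=3
  Position 9 ('b'): new char, reset run to 1
  Position 10 ('c'): new char, reset run to 1
  Position 11 ('b'): new char, reset run to 1
Longest run: 'b' with length 5

5


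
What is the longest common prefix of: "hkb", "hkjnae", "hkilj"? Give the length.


Words: hkb, hkjnae, hkilj
  Position 0: all 'h' => match
  Position 1: all 'k' => match
  Position 2: ('b', 'j', 'i') => mismatch, stop
LCP = "hk" (length 2)

2


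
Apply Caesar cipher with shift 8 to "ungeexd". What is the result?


Caesar cipher: shift "ungeexd" by 8
  'u' (pos 20) + 8 = pos 2 = 'c'
  'n' (pos 13) + 8 = pos 21 = 'v'
  'g' (pos 6) + 8 = pos 14 = 'o'
  'e' (pos 4) + 8 = pos 12 = 'm'
  'e' (pos 4) + 8 = pos 12 = 'm'
  'x' (pos 23) + 8 = pos 5 = 'f'
  'd' (pos 3) + 8 = pos 11 = 'l'
Result: cvommfl

cvommfl


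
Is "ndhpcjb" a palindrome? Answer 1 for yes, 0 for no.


Input: ndhpcjb
Reversed: bjcphdn
  Compare pos 0 ('n') with pos 6 ('b'): MISMATCH
  Compare pos 1 ('d') with pos 5 ('j'): MISMATCH
  Compare pos 2 ('h') with pos 4 ('c'): MISMATCH
Result: not a palindrome

0


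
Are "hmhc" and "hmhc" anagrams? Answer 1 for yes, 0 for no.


Strings: "hmhc", "hmhc"
Sorted first:  chhm
Sorted second: chhm
Sorted forms match => anagrams

1


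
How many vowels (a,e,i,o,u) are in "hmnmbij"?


Input: hmnmbij
Checking each character:
  'h' at position 0: consonant
  'm' at position 1: consonant
  'n' at position 2: consonant
  'm' at position 3: consonant
  'b' at position 4: consonant
  'i' at position 5: vowel (running total: 1)
  'j' at position 6: consonant
Total vowels: 1

1


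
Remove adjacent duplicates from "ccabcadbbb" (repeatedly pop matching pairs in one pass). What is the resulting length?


Input: ccabcadbbb
Stack-based adjacent duplicate removal:
  Read 'c': push. Stack: c
  Read 'c': matches stack top 'c' => pop. Stack: (empty)
  Read 'a': push. Stack: a
  Read 'b': push. Stack: ab
  Read 'c': push. Stack: abc
  Read 'a': push. Stack: abca
  Read 'd': push. Stack: abcad
  Read 'b': push. Stack: abcadb
  Read 'b': matches stack top 'b' => pop. Stack: abcad
  Read 'b': push. Stack: abcadb
Final stack: "abcadb" (length 6)

6


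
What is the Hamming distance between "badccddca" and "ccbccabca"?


Comparing "badccddca" and "ccbccabca" position by position:
  Position 0: 'b' vs 'c' => differ
  Position 1: 'a' vs 'c' => differ
  Position 2: 'd' vs 'b' => differ
  Position 3: 'c' vs 'c' => same
  Position 4: 'c' vs 'c' => same
  Position 5: 'd' vs 'a' => differ
  Position 6: 'd' vs 'b' => differ
  Position 7: 'c' vs 'c' => same
  Position 8: 'a' vs 'a' => same
Total differences (Hamming distance): 5

5


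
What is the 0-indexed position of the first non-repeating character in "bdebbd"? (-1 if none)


Input: bdebbd
Character frequencies:
  'b': 3
  'd': 2
  'e': 1
Scanning left to right for freq == 1:
  Position 0 ('b'): freq=3, skip
  Position 1 ('d'): freq=2, skip
  Position 2 ('e'): unique! => answer = 2

2


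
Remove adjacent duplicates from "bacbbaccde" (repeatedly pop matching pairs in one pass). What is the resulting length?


Input: bacbbaccde
Stack-based adjacent duplicate removal:
  Read 'b': push. Stack: b
  Read 'a': push. Stack: ba
  Read 'c': push. Stack: bac
  Read 'b': push. Stack: bacb
  Read 'b': matches stack top 'b' => pop. Stack: bac
  Read 'a': push. Stack: baca
  Read 'c': push. Stack: bacac
  Read 'c': matches stack top 'c' => pop. Stack: baca
  Read 'd': push. Stack: bacad
  Read 'e': push. Stack: bacade
Final stack: "bacade" (length 6)

6


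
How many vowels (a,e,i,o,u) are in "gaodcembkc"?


Input: gaodcembkc
Checking each character:
  'g' at position 0: consonant
  'a' at position 1: vowel (running total: 1)
  'o' at position 2: vowel (running total: 2)
  'd' at position 3: consonant
  'c' at position 4: consonant
  'e' at position 5: vowel (running total: 3)
  'm' at position 6: consonant
  'b' at position 7: consonant
  'k' at position 8: consonant
  'c' at position 9: consonant
Total vowels: 3

3


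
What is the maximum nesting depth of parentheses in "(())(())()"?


Input: "(())(())()"
Tracking depth:
  Position 0 '(': depth becomes 1
  Position 1 '(': depth becomes 2
  Position 2 ')': depth becomes 1
  Position 3 ')': depth becomes 0
  Position 4 '(': depth becomes 1
  Position 5 '(': depth becomes 2
  Position 6 ')': depth becomes 1
  Position 7 ')': depth becomes 0
  Position 8 '(': depth becomes 1
  Position 9 ')': depth becomes 0
Maximum depth reached: 2

2


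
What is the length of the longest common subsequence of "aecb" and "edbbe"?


LCS of "aecb" and "edbbe"
DP table:
           e    d    b    b    e
      0    0    0    0    0    0
  a   0    0    0    0    0    0
  e   0    1    1    1    1    1
  c   0    1    1    1    1    1
  b   0    1    1    2    2    2
LCS length = dp[4][5] = 2

2


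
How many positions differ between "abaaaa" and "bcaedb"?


Comparing "abaaaa" and "bcaedb" position by position:
  Position 0: 'a' vs 'b' => DIFFER
  Position 1: 'b' vs 'c' => DIFFER
  Position 2: 'a' vs 'a' => same
  Position 3: 'a' vs 'e' => DIFFER
  Position 4: 'a' vs 'd' => DIFFER
  Position 5: 'a' vs 'b' => DIFFER
Positions that differ: 5

5


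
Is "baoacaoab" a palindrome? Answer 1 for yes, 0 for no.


Input: baoacaoab
Reversed: baoacaoab
  Compare pos 0 ('b') with pos 8 ('b'): match
  Compare pos 1 ('a') with pos 7 ('a'): match
  Compare pos 2 ('o') with pos 6 ('o'): match
  Compare pos 3 ('a') with pos 5 ('a'): match
Result: palindrome

1


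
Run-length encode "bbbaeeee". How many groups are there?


Input: bbbaeeee
Scanning for consecutive runs:
  Group 1: 'b' x 3 (positions 0-2)
  Group 2: 'a' x 1 (positions 3-3)
  Group 3: 'e' x 4 (positions 4-7)
Total groups: 3

3


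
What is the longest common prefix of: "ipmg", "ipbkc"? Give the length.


Words: ipmg, ipbkc
  Position 0: all 'i' => match
  Position 1: all 'p' => match
  Position 2: ('m', 'b') => mismatch, stop
LCP = "ip" (length 2)

2


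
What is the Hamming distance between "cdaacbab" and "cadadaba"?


Comparing "cdaacbab" and "cadadaba" position by position:
  Position 0: 'c' vs 'c' => same
  Position 1: 'd' vs 'a' => differ
  Position 2: 'a' vs 'd' => differ
  Position 3: 'a' vs 'a' => same
  Position 4: 'c' vs 'd' => differ
  Position 5: 'b' vs 'a' => differ
  Position 6: 'a' vs 'b' => differ
  Position 7: 'b' vs 'a' => differ
Total differences (Hamming distance): 6

6


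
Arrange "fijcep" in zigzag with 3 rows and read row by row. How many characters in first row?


Zigzag "fijcep" into 3 rows:
Placing characters:
  'f' => row 0
  'i' => row 1
  'j' => row 2
  'c' => row 1
  'e' => row 0
  'p' => row 1
Rows:
  Row 0: "fe"
  Row 1: "icp"
  Row 2: "j"
First row length: 2

2


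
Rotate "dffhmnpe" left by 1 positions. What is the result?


Input: "dffhmnpe", rotate left by 1
First 1 characters: "d"
Remaining characters: "ffhmnpe"
Concatenate remaining + first: "ffhmnpe" + "d" = "ffhmnped"

ffhmnped


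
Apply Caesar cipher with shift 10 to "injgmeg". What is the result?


Caesar cipher: shift "injgmeg" by 10
  'i' (pos 8) + 10 = pos 18 = 's'
  'n' (pos 13) + 10 = pos 23 = 'x'
  'j' (pos 9) + 10 = pos 19 = 't'
  'g' (pos 6) + 10 = pos 16 = 'q'
  'm' (pos 12) + 10 = pos 22 = 'w'
  'e' (pos 4) + 10 = pos 14 = 'o'
  'g' (pos 6) + 10 = pos 16 = 'q'
Result: sxtqwoq

sxtqwoq


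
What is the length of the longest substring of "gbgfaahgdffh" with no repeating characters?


Input: "gbgfaahgdffh"
Sliding window (track last position of each char):
  Position 0 ('g'): window [0,0] length 1 -- new best
  Position 1 ('b'): window [0,1] length 2 -- new best
  Position 2 ('g'): repeat (last at 0), move window start to 1
  Position 2 ('g'): window [1,2] length 2
  Position 3 ('f'): window [1,3] length 3 -- new best
  Position 4 ('a'): window [1,4] length 4 -- new best
  Position 5 ('a'): repeat (last at 4), move window start to 5
  Position 5 ('a'): window [5,5] length 1
  Position 6 ('h'): window [5,6] length 2
  Position 7 ('g'): window [5,7] length 3
  Position 8 ('d'): window [5,8] length 4
  Position 9 ('f'): window [5,9] length 5 -- new best
  Position 10 ('f'): repeat (last at 9), move window start to 10
  Position 10 ('f'): window [10,10] length 1
  Position 11 ('h'): window [10,11] length 2
Longest substring with no repeats: "ahgdf" with length 5

5


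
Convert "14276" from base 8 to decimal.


Input: "14276" in base 8
Positional expansion:
  Digit '1' (value 1) x 8^4 = 4096
  Digit '4' (value 4) x 8^3 = 2048
  Digit '2' (value 2) x 8^2 = 128
  Digit '7' (value 7) x 8^1 = 56
  Digit '6' (value 6) x 8^0 = 6
Sum = 6334

6334


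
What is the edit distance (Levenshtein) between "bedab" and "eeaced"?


Computing edit distance: "bedab" -> "eeaced"
DP table:
           e    e    a    c    e    d
      0    1    2    3    4    5    6
  b   1    1    2    3    4    5    6
  e   2    1    1    2    3    4    5
  d   3    2    2    2    3    4    4
  a   4    3    3    2    3    4    5
  b   5    4    4    3    3    4    5
Edit distance = dp[5][6] = 5

5


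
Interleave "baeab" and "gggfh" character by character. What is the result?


Interleaving "baeab" and "gggfh":
  Position 0: 'b' from first, 'g' from second => "bg"
  Position 1: 'a' from first, 'g' from second => "ag"
  Position 2: 'e' from first, 'g' from second => "eg"
  Position 3: 'a' from first, 'f' from second => "af"
  Position 4: 'b' from first, 'h' from second => "bh"
Result: bgagegafbh

bgagegafbh


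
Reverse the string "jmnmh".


Input: jmnmh
Reading characters right to left:
  Position 4: 'h'
  Position 3: 'm'
  Position 2: 'n'
  Position 1: 'm'
  Position 0: 'j'
Reversed: hmnmj

hmnmj


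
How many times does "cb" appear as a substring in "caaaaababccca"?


Searching for "cb" in "caaaaababccca"
Scanning each position:
  Position 0: "ca" => no
  Position 1: "aa" => no
  Position 2: "aa" => no
  Position 3: "aa" => no
  Position 4: "aa" => no
  Position 5: "ab" => no
  Position 6: "ba" => no
  Position 7: "ab" => no
  Position 8: "bc" => no
  Position 9: "cc" => no
  Position 10: "cc" => no
  Position 11: "ca" => no
Total occurrences: 0

0


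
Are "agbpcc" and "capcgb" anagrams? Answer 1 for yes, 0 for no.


Strings: "agbpcc", "capcgb"
Sorted first:  abccgp
Sorted second: abccgp
Sorted forms match => anagrams

1


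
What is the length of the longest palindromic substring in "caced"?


Input: "caced"
Checking substrings for palindromes:
  [0:3] "cac" (len 3) => palindrome
Longest palindromic substring: "cac" with length 3

3


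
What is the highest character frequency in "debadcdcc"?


Input: debadcdcc
Character counts:
  'a': 1
  'b': 1
  'c': 3
  'd': 3
  'e': 1
Maximum frequency: 3

3


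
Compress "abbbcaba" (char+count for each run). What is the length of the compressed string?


Input: abbbcaba
Runs:
  'a' x 1 => "a1"
  'b' x 3 => "b3"
  'c' x 1 => "c1"
  'a' x 1 => "a1"
  'b' x 1 => "b1"
  'a' x 1 => "a1"
Compressed: "a1b3c1a1b1a1"
Compressed length: 12

12


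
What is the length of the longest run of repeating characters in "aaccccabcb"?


Input: "aaccccabcb"
Scanning for longest run:
  Position 1 ('a'): continues run of 'a', length=2
  Position 2 ('c'): new char, reset run to 1
  Position 3 ('c'): continues run of 'c', length=2
  Position 4 ('c'): continues run of 'c', length=3
  Position 5 ('c'): continues run of 'c', length=4
  Position 6 ('a'): new char, reset run to 1
  Position 7 ('b'): new char, reset run to 1
  Position 8 ('c'): new char, reset run to 1
  Position 9 ('b'): new char, reset run to 1
Longest run: 'c' with length 4

4


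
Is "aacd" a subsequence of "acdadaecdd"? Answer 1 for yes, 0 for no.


Check if "aacd" is a subsequence of "acdadaecdd"
Greedy scan:
  Position 0 ('a'): matches sub[0] = 'a'
  Position 1 ('c'): no match needed
  Position 2 ('d'): no match needed
  Position 3 ('a'): matches sub[1] = 'a'
  Position 4 ('d'): no match needed
  Position 5 ('a'): no match needed
  Position 6 ('e'): no match needed
  Position 7 ('c'): matches sub[2] = 'c'
  Position 8 ('d'): matches sub[3] = 'd'
  Position 9 ('d'): no match needed
All 4 characters matched => is a subsequence

1
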